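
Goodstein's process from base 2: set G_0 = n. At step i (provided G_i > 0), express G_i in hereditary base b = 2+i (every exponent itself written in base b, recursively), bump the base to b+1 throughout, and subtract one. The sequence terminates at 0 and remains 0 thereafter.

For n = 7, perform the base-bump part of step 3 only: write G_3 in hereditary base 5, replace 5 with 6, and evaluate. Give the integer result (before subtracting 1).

G_0 = 7. HB_2(7) = 2^2 + 2 + 1. Bump = 31. G_1 = 30.
G_1 = 30. HB_3(30) = 3^3 + 3. Bump = 260. G_2 = 259.
G_2 = 259. HB_4(259) = 4^4 + 3. Bump = 3128. G_3 = 3127.
G_3 = 3127. HB_5(3127) = 5^5 + 2. Bump = 46658. G_4 = 46657.

46658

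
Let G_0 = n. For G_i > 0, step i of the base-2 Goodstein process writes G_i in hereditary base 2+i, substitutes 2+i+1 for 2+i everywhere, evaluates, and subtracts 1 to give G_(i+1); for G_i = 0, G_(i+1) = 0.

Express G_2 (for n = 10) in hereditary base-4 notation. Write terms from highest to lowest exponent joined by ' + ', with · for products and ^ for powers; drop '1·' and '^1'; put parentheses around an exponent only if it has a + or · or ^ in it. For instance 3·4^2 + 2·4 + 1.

4^(4 + 1) + 1

(0) 10|_2 = 2^(2 + 1) + 2 ↦ 3^(3 + 1) + 3|_3 = 84 ⇒ 83
(1) 83|_3 = 3^(3 + 1) + 2 ↦ 4^(4 + 1) + 2|_4 = 1026 ⇒ 1025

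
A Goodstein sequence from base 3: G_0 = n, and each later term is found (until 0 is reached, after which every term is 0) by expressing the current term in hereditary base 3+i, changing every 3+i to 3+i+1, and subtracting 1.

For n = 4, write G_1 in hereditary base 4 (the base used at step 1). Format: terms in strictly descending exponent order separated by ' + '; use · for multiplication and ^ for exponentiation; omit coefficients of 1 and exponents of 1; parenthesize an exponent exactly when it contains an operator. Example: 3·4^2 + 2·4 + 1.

[0] 4 ≡ 3 + 1 (base 3). Lift 4: 5. −1: 4.
[1] 4 ≡ 4 (base 4). Lift 5: 5. −1: 4.

4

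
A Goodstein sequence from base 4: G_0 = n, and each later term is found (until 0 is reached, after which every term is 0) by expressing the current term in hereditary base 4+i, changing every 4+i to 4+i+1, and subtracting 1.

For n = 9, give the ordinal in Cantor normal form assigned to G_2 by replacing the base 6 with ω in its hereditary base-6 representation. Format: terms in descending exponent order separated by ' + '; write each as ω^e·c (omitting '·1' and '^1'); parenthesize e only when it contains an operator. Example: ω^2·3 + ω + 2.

ω + 5

9 —HB4→ 2·4 + 1 —bump→ 2·5 + 1 = 11 —(−1)→ 10
10 —HB5→ 2·5 —bump→ 2·6 = 12 —(−1)→ 11
11 —HB6→ 6 + 5 —bump→ 7 + 5 = 12 —(−1)→ 11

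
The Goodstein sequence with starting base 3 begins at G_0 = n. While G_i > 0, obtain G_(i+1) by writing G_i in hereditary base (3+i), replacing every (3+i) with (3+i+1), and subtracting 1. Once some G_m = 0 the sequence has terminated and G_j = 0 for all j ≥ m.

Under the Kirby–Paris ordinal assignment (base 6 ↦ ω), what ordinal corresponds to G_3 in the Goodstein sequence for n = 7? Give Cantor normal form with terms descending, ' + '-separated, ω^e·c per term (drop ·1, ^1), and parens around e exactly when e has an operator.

ω + 3

base 3: 7 = 2·3 + 1; at 4: 2·4 + 1 = 9; next = 8
base 4: 8 = 2·4; at 5: 2·5 = 10; next = 9
base 5: 9 = 5 + 4; at 6: 6 + 4 = 10; next = 9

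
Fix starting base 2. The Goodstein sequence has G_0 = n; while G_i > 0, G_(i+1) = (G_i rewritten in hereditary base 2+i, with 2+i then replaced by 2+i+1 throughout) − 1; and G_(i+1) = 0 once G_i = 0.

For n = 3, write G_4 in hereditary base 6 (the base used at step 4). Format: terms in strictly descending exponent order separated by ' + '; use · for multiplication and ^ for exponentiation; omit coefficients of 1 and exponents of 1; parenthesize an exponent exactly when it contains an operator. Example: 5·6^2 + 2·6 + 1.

G_0=3  [base 2] 2 + 1  →[2↦3]→  3 + 1 = 4  −1 ⇒ G_1=3
G_1=3  [base 3] 3  →[3↦4]→  4 = 4  −1 ⇒ G_2=3
G_2=3  [base 4] 3  →[4↦5]→  3 = 3  −1 ⇒ G_3=2
G_3=2  [base 5] 2  →[5↦6]→  2 = 2  −1 ⇒ G_4=1
G_4=1  [base 6] 1  →[6↦7]→  1 = 1  −1 ⇒ G_5=0

1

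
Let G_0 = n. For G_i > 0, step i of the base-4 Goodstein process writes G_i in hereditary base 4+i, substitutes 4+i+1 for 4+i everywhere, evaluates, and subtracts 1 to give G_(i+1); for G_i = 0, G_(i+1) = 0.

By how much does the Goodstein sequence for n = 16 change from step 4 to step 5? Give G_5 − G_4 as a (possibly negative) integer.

i=0: 16 = 4^2 (b=4); 4→5: 5^2 = 25; 25−1 = 24
i=1: 24 = 4·5 + 4 (b=5); 5→6: 4·6 + 4 = 28; 28−1 = 27
i=2: 27 = 4·6 + 3 (b=6); 6→7: 4·7 + 3 = 31; 31−1 = 30
i=3: 30 = 4·7 + 2 (b=7); 7→8: 4·8 + 2 = 34; 34−1 = 33
i=4: 33 = 4·8 + 1 (b=8); 8→9: 4·9 + 1 = 37; 37−1 = 36

3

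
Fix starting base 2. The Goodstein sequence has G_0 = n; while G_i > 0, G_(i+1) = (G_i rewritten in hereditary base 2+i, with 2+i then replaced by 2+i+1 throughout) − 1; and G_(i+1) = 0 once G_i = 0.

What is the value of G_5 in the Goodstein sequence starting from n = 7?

step 0: 7 = 2^2 + 2 + 1; sub 3 for 2: 3^3 + 3 + 1; = 31; G_1 = 31−1 = 30
step 1: 30 = 3^3 + 3; sub 4 for 3: 4^4 + 4; = 260; G_2 = 260−1 = 259
step 2: 259 = 4^4 + 3; sub 5 for 4: 5^5 + 3; = 3128; G_3 = 3128−1 = 3127
step 3: 3127 = 5^5 + 2; sub 6 for 5: 6^6 + 2; = 46658; G_4 = 46658−1 = 46657
step 4: 46657 = 6^6 + 1; sub 7 for 6: 7^7 + 1; = 823544; G_5 = 823544−1 = 823543
step 5: 823543 = 7^7; sub 8 for 7: 8^8; = 16777216; G_6 = 16777216−1 = 16777215

823543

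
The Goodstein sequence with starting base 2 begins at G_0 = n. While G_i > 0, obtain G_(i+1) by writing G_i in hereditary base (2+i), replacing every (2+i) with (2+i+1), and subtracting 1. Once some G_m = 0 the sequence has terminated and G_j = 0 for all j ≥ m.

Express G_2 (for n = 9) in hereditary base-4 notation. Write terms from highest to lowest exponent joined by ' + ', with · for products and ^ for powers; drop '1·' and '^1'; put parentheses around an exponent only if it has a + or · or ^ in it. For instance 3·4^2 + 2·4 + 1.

3·4^4 + 3·4^3 + 3·4^2 + 3·4 + 3

G_0 = 9. HB_2(9) = 2^(2 + 1) + 1. Bump = 82. G_1 = 81.
G_1 = 81. HB_3(81) = 3^(3 + 1). Bump = 1024. G_2 = 1023.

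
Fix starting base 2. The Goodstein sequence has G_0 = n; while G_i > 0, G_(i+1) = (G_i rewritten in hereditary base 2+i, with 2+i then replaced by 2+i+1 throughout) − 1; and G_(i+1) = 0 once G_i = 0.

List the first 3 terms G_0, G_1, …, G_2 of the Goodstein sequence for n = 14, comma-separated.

14, 110, 1281

base 2: 14 = 2^(2 + 1) + 2^2 + 2; at 3: 3^(3 + 1) + 3^3 + 3 = 111; next = 110
base 3: 110 = 3^(3 + 1) + 3^3 + 2; at 4: 4^(4 + 1) + 4^4 + 2 = 1282; next = 1281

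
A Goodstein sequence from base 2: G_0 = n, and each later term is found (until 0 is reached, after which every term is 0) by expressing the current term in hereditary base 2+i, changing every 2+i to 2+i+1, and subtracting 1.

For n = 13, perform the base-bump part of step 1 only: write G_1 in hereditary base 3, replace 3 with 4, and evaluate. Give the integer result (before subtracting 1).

step 0: 13 = 2^(2 + 1) + 2^2 + 1; sub 3 for 2: 3^(3 + 1) + 3^3 + 1; = 109; G_1 = 109−1 = 108
step 1: 108 = 3^(3 + 1) + 3^3; sub 4 for 3: 4^(4 + 1) + 4^4; = 1280; G_2 = 1280−1 = 1279

1280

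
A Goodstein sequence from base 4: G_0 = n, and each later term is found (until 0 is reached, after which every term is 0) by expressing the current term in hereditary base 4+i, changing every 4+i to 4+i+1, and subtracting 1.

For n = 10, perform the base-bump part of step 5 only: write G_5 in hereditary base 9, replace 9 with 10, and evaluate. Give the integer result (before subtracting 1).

10 —HB4→ 2·4 + 2 —bump→ 2·5 + 2 = 12 —(−1)→ 11
11 —HB5→ 2·5 + 1 —bump→ 2·6 + 1 = 13 —(−1)→ 12
12 —HB6→ 2·6 —bump→ 2·7 = 14 —(−1)→ 13
13 —HB7→ 7 + 6 —bump→ 8 + 6 = 14 —(−1)→ 13
13 —HB8→ 8 + 5 —bump→ 9 + 5 = 14 —(−1)→ 13
13 —HB9→ 9 + 4 —bump→ 10 + 4 = 14 —(−1)→ 13

14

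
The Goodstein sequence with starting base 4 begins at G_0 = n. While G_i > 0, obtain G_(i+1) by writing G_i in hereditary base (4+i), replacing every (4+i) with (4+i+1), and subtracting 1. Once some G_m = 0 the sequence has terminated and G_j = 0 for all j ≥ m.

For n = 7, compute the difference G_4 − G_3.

0

(0) 7|_4 = 4 + 3 ↦ 5 + 3|_5 = 8 ⇒ 7
(1) 7|_5 = 5 + 2 ↦ 6 + 2|_6 = 8 ⇒ 7
(2) 7|_6 = 6 + 1 ↦ 7 + 1|_7 = 8 ⇒ 7
(3) 7|_7 = 7 ↦ 8|_8 = 8 ⇒ 7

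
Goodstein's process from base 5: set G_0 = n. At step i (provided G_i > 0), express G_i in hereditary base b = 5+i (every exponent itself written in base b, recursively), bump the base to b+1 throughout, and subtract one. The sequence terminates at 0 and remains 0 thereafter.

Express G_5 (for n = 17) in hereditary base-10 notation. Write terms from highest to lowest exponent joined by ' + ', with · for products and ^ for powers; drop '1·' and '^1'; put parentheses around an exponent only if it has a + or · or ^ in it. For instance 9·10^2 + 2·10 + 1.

2·10 + 5

G_0=17  [base 5] 3·5 + 2  →[5↦6]→  3·6 + 2 = 20  −1 ⇒ G_1=19
G_1=19  [base 6] 3·6 + 1  →[6↦7]→  3·7 + 1 = 22  −1 ⇒ G_2=21
G_2=21  [base 7] 3·7  →[7↦8]→  3·8 = 24  −1 ⇒ G_3=23
G_3=23  [base 8] 2·8 + 7  →[8↦9]→  2·9 + 7 = 25  −1 ⇒ G_4=24
G_4=24  [base 9] 2·9 + 6  →[9↦10]→  2·10 + 6 = 26  −1 ⇒ G_5=25
G_5=25  [base 10] 2·10 + 5  →[10↦11]→  2·11 + 5 = 27  −1 ⇒ G_6=26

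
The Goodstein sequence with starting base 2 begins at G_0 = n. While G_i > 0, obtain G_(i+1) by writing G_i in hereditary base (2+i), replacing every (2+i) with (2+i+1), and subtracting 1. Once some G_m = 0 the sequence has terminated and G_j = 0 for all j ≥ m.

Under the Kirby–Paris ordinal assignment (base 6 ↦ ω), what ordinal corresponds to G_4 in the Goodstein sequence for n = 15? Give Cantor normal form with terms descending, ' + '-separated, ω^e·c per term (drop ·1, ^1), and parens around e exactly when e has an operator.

ω^(ω + 1) + ω^ω + 1

i=0: 15 = 2^(2 + 1) + 2^2 + 2 + 1 (b=2); 2→3: 3^(3 + 1) + 3^3 + 3 + 1 = 112; 112−1 = 111
i=1: 111 = 3^(3 + 1) + 3^3 + 3 (b=3); 3→4: 4^(4 + 1) + 4^4 + 4 = 1284; 1284−1 = 1283
i=2: 1283 = 4^(4 + 1) + 4^4 + 3 (b=4); 4→5: 5^(5 + 1) + 5^5 + 3 = 18753; 18753−1 = 18752
i=3: 18752 = 5^(5 + 1) + 5^5 + 2 (b=5); 5→6: 6^(6 + 1) + 6^6 + 2 = 326594; 326594−1 = 326593
i=4: 326593 = 6^(6 + 1) + 6^6 + 1 (b=6); 6→7: 7^(7 + 1) + 7^7 + 1 = 6588345; 6588345−1 = 6588344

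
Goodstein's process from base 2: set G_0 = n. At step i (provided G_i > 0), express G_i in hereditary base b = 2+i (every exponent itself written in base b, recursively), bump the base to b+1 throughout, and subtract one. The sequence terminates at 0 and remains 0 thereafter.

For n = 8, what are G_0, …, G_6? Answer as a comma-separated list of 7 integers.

step 0: 8 = 2^(2 + 1); sub 3 for 2: 3^(3 + 1); = 81; G_1 = 81−1 = 80
step 1: 80 = 2·3^3 + 2·3^2 + 2·3 + 2; sub 4 for 3: 2·4^4 + 2·4^2 + 2·4 + 2; = 554; G_2 = 554−1 = 553
step 2: 553 = 2·4^4 + 2·4^2 + 2·4 + 1; sub 5 for 4: 2·5^5 + 2·5^2 + 2·5 + 1; = 6311; G_3 = 6311−1 = 6310
step 3: 6310 = 2·5^5 + 2·5^2 + 2·5; sub 6 for 5: 2·6^6 + 2·6^2 + 2·6; = 93396; G_4 = 93396−1 = 93395
step 4: 93395 = 2·6^6 + 2·6^2 + 6 + 5; sub 7 for 6: 2·7^7 + 2·7^2 + 7 + 5; = 1647196; G_5 = 1647196−1 = 1647195
step 5: 1647195 = 2·7^7 + 2·7^2 + 7 + 4; sub 8 for 7: 2·8^8 + 2·8^2 + 8 + 4; = 33554572; G_6 = 33554572−1 = 33554571

8, 80, 553, 6310, 93395, 1647195, 33554571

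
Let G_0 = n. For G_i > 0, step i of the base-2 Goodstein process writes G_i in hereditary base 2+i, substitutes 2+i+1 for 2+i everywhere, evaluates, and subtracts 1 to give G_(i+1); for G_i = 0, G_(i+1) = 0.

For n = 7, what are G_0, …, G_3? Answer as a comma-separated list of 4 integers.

(0) 7|_2 = 2^2 + 2 + 1 ↦ 3^3 + 3 + 1|_3 = 31 ⇒ 30
(1) 30|_3 = 3^3 + 3 ↦ 4^4 + 4|_4 = 260 ⇒ 259
(2) 259|_4 = 4^4 + 3 ↦ 5^5 + 3|_5 = 3128 ⇒ 3127

7, 30, 259, 3127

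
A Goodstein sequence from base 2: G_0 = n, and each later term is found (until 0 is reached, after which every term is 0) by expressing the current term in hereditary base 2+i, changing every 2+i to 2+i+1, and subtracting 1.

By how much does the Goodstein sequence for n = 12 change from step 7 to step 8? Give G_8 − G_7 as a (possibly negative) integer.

step 0: 12 = 2^(2 + 1) + 2^2; sub 3 for 2: 3^(3 + 1) + 3^3; = 108; G_1 = 108−1 = 107
step 1: 107 = 3^(3 + 1) + 2·3^2 + 2·3 + 2; sub 4 for 3: 4^(4 + 1) + 2·4^2 + 2·4 + 2; = 1066; G_2 = 1066−1 = 1065
step 2: 1065 = 4^(4 + 1) + 2·4^2 + 2·4 + 1; sub 5 for 4: 5^(5 + 1) + 2·5^2 + 2·5 + 1; = 15686; G_3 = 15686−1 = 15685
step 3: 15685 = 5^(5 + 1) + 2·5^2 + 2·5; sub 6 for 5: 6^(6 + 1) + 2·6^2 + 2·6; = 280020; G_4 = 280020−1 = 280019
step 4: 280019 = 6^(6 + 1) + 2·6^2 + 6 + 5; sub 7 for 6: 7^(7 + 1) + 2·7^2 + 7 + 5; = 5764911; G_5 = 5764911−1 = 5764910
step 5: 5764910 = 7^(7 + 1) + 2·7^2 + 7 + 4; sub 8 for 7: 8^(8 + 1) + 2·8^2 + 8 + 4; = 134217868; G_6 = 134217868−1 = 134217867
step 6: 134217867 = 8^(8 + 1) + 2·8^2 + 8 + 3; sub 9 for 8: 9^(9 + 1) + 2·9^2 + 9 + 3; = 3486784575; G_7 = 3486784575−1 = 3486784574
step 7: 3486784574 = 9^(9 + 1) + 2·9^2 + 9 + 2; sub 10 for 9: 10^(10 + 1) + 2·10^2 + 10 + 2; = 100000000212; G_8 = 100000000212−1 = 100000000211

96513215637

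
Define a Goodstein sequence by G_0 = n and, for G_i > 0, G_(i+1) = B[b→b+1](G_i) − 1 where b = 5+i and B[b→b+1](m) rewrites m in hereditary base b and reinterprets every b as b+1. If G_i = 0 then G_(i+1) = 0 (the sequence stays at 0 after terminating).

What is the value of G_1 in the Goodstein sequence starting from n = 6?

6

base 5: 6 = 5 + 1; at 6: 6 + 1 = 7; next = 6
base 6: 6 = 6; at 7: 7 = 7; next = 6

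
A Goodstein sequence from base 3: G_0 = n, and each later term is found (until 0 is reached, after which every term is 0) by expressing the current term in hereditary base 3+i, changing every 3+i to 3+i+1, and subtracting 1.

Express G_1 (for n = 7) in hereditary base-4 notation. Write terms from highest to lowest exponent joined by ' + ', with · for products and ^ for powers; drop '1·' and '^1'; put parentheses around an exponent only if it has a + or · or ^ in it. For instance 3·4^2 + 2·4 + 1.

2·4

i=0: 7 = 2·3 + 1 (b=3); 3→4: 2·4 + 1 = 9; 9−1 = 8
i=1: 8 = 2·4 (b=4); 4→5: 2·5 = 10; 10−1 = 9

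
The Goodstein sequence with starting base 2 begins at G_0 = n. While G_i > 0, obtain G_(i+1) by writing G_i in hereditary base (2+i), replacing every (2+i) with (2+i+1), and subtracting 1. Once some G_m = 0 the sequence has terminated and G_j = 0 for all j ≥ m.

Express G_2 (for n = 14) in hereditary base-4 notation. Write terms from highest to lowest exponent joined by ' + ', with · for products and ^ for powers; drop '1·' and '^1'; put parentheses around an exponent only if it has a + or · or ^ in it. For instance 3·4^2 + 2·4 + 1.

4^(4 + 1) + 4^4 + 1

G_0=14  [base 2] 2^(2 + 1) + 2^2 + 2  →[2↦3]→  3^(3 + 1) + 3^3 + 3 = 111  −1 ⇒ G_1=110
G_1=110  [base 3] 3^(3 + 1) + 3^3 + 2  →[3↦4]→  4^(4 + 1) + 4^4 + 2 = 1282  −1 ⇒ G_2=1281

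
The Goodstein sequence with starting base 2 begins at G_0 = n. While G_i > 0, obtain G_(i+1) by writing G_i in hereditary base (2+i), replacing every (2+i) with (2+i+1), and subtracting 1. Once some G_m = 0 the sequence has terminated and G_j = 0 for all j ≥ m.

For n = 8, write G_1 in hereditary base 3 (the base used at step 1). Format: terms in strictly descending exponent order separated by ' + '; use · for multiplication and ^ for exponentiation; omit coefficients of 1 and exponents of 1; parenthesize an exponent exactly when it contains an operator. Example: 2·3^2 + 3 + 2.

step 0: 8 = 2^(2 + 1); sub 3 for 2: 3^(3 + 1); = 81; G_1 = 81−1 = 80
step 1: 80 = 2·3^3 + 2·3^2 + 2·3 + 2; sub 4 for 3: 2·4^4 + 2·4^2 + 2·4 + 2; = 554; G_2 = 554−1 = 553

2·3^3 + 2·3^2 + 2·3 + 2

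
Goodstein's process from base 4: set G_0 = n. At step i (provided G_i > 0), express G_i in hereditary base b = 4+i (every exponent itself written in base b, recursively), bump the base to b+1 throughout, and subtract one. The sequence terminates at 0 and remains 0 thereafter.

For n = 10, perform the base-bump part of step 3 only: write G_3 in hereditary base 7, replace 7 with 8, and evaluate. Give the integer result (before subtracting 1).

14

10 —HB4→ 2·4 + 2 —bump→ 2·5 + 2 = 12 —(−1)→ 11
11 —HB5→ 2·5 + 1 —bump→ 2·6 + 1 = 13 —(−1)→ 12
12 —HB6→ 2·6 —bump→ 2·7 = 14 —(−1)→ 13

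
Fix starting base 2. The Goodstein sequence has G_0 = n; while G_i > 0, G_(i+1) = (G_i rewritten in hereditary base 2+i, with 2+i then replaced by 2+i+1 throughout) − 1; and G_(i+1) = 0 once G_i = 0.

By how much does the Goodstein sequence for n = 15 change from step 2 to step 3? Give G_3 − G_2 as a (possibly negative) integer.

17469

15 —HB2→ 2^(2 + 1) + 2^2 + 2 + 1 —bump→ 3^(3 + 1) + 3^3 + 3 + 1 = 112 —(−1)→ 111
111 —HB3→ 3^(3 + 1) + 3^3 + 3 —bump→ 4^(4 + 1) + 4^4 + 4 = 1284 —(−1)→ 1283
1283 —HB4→ 4^(4 + 1) + 4^4 + 3 —bump→ 5^(5 + 1) + 5^5 + 3 = 18753 —(−1)→ 18752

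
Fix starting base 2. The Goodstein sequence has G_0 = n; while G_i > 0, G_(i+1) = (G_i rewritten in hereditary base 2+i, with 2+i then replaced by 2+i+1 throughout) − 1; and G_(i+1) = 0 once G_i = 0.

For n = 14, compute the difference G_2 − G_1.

step 0: 14 = 2^(2 + 1) + 2^2 + 2; sub 3 for 2: 3^(3 + 1) + 3^3 + 3; = 111; G_1 = 111−1 = 110
step 1: 110 = 3^(3 + 1) + 3^3 + 2; sub 4 for 3: 4^(4 + 1) + 4^4 + 2; = 1282; G_2 = 1282−1 = 1281

1171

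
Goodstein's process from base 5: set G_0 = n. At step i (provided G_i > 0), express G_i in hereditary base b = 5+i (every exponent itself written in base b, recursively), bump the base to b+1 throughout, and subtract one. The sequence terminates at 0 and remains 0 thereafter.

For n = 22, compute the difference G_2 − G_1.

3

base 5: 22 = 4·5 + 2; at 6: 4·6 + 2 = 26; next = 25
base 6: 25 = 4·6 + 1; at 7: 4·7 + 1 = 29; next = 28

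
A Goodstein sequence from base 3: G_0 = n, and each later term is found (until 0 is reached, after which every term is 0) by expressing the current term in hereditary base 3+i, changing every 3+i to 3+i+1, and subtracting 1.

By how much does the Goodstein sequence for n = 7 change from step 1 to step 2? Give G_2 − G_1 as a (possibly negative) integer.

G_0 = 7. HB_3(7) = 2·3 + 1. Bump = 9. G_1 = 8.
G_1 = 8. HB_4(8) = 2·4. Bump = 10. G_2 = 9.

1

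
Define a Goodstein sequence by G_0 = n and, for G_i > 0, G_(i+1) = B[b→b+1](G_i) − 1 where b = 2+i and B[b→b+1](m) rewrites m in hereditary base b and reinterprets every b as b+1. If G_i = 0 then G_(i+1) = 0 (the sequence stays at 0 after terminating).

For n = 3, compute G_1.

[0] 3 ≡ 2 + 1 (base 2). Lift 3: 4. −1: 3.
[1] 3 ≡ 3 (base 3). Lift 4: 4. −1: 3.

3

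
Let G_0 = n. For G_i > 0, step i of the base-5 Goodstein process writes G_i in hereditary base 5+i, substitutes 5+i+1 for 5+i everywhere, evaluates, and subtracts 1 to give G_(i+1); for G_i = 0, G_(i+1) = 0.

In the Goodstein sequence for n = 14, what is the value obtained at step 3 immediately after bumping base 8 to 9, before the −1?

19

base 5: 14 = 2·5 + 4; at 6: 2·6 + 4 = 16; next = 15
base 6: 15 = 2·6 + 3; at 7: 2·7 + 3 = 17; next = 16
base 7: 16 = 2·7 + 2; at 8: 2·8 + 2 = 18; next = 17
base 8: 17 = 2·8 + 1; at 9: 2·9 + 1 = 19; next = 18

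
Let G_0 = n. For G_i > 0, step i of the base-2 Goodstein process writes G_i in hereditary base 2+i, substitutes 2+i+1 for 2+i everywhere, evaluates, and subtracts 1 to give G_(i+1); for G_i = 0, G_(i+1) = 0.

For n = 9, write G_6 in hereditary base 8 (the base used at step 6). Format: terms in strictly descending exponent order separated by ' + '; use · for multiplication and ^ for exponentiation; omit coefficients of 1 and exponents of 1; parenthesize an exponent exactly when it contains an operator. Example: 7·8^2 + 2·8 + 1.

3·8^8 + 3·8^3 + 3·8^2 + 2·8 + 7

step 0: 9 = 2^(2 + 1) + 1; sub 3 for 2: 3^(3 + 1) + 1; = 82; G_1 = 82−1 = 81
step 1: 81 = 3^(3 + 1); sub 4 for 3: 4^(4 + 1); = 1024; G_2 = 1024−1 = 1023
step 2: 1023 = 3·4^4 + 3·4^3 + 3·4^2 + 3·4 + 3; sub 5 for 4: 3·5^5 + 3·5^3 + 3·5^2 + 3·5 + 3; = 9843; G_3 = 9843−1 = 9842
step 3: 9842 = 3·5^5 + 3·5^3 + 3·5^2 + 3·5 + 2; sub 6 for 5: 3·6^6 + 3·6^3 + 3·6^2 + 3·6 + 2; = 140744; G_4 = 140744−1 = 140743
step 4: 140743 = 3·6^6 + 3·6^3 + 3·6^2 + 3·6 + 1; sub 7 for 6: 3·7^7 + 3·7^3 + 3·7^2 + 3·7 + 1; = 2471827; G_5 = 2471827−1 = 2471826
step 5: 2471826 = 3·7^7 + 3·7^3 + 3·7^2 + 3·7; sub 8 for 7: 3·8^8 + 3·8^3 + 3·8^2 + 3·8; = 50333400; G_6 = 50333400−1 = 50333399
step 6: 50333399 = 3·8^8 + 3·8^3 + 3·8^2 + 2·8 + 7; sub 9 for 8: 3·9^9 + 3·9^3 + 3·9^2 + 2·9 + 7; = 1162263922; G_7 = 1162263922−1 = 1162263921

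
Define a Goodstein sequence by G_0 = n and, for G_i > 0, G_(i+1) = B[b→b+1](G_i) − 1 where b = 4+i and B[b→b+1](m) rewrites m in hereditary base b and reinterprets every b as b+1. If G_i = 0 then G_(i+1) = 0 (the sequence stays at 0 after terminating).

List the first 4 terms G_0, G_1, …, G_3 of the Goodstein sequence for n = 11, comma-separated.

i=0: 11 = 2·4 + 3 (b=4); 4→5: 2·5 + 3 = 13; 13−1 = 12
i=1: 12 = 2·5 + 2 (b=5); 5→6: 2·6 + 2 = 14; 14−1 = 13
i=2: 13 = 2·6 + 1 (b=6); 6→7: 2·7 + 1 = 15; 15−1 = 14

11, 12, 13, 14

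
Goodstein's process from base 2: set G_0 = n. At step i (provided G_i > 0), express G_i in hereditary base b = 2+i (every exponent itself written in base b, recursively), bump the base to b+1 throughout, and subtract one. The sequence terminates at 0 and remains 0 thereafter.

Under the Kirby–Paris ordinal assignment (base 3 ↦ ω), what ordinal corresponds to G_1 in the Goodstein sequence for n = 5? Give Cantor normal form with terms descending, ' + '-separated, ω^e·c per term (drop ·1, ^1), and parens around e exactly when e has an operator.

ω^ω

step 0: 5 = 2^2 + 1; sub 3 for 2: 3^3 + 1; = 28; G_1 = 28−1 = 27
step 1: 27 = 3^3; sub 4 for 3: 4^4; = 256; G_2 = 256−1 = 255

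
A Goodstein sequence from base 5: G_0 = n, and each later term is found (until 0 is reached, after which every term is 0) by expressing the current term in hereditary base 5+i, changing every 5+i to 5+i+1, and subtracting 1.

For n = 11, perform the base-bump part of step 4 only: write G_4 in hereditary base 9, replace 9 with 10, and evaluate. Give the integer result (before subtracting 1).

step 0: 11 = 2·5 + 1; sub 6 for 5: 2·6 + 1; = 13; G_1 = 13−1 = 12
step 1: 12 = 2·6; sub 7 for 6: 2·7; = 14; G_2 = 14−1 = 13
step 2: 13 = 7 + 6; sub 8 for 7: 8 + 6; = 14; G_3 = 14−1 = 13
step 3: 13 = 8 + 5; sub 9 for 8: 9 + 5; = 14; G_4 = 14−1 = 13
step 4: 13 = 9 + 4; sub 10 for 9: 10 + 4; = 14; G_5 = 14−1 = 13

14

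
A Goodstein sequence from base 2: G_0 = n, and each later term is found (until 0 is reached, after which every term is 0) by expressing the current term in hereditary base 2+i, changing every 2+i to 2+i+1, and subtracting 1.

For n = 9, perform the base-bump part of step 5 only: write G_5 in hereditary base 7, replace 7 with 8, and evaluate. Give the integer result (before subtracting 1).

i=0: 9 = 2^(2 + 1) + 1 (b=2); 2→3: 3^(3 + 1) + 1 = 82; 82−1 = 81
i=1: 81 = 3^(3 + 1) (b=3); 3→4: 4^(4 + 1) = 1024; 1024−1 = 1023
i=2: 1023 = 3·4^4 + 3·4^3 + 3·4^2 + 3·4 + 3 (b=4); 4→5: 3·5^5 + 3·5^3 + 3·5^2 + 3·5 + 3 = 9843; 9843−1 = 9842
i=3: 9842 = 3·5^5 + 3·5^3 + 3·5^2 + 3·5 + 2 (b=5); 5→6: 3·6^6 + 3·6^3 + 3·6^2 + 3·6 + 2 = 140744; 140744−1 = 140743
i=4: 140743 = 3·6^6 + 3·6^3 + 3·6^2 + 3·6 + 1 (b=6); 6→7: 3·7^7 + 3·7^3 + 3·7^2 + 3·7 + 1 = 2471827; 2471827−1 = 2471826

50333400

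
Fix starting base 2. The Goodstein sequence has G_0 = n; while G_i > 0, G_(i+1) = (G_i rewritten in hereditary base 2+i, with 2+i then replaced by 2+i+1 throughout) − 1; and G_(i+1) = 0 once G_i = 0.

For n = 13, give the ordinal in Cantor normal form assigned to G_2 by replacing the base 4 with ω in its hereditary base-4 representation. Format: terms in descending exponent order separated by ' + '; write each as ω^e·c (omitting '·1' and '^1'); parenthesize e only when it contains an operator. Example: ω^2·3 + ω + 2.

G_0 = 13. HB_2(13) = 2^(2 + 1) + 2^2 + 1. Bump = 109. G_1 = 108.
G_1 = 108. HB_3(108) = 3^(3 + 1) + 3^3. Bump = 1280. G_2 = 1279.
G_2 = 1279. HB_4(1279) = 4^(4 + 1) + 3·4^3 + 3·4^2 + 3·4 + 3. Bump = 16093. G_3 = 16092.

ω^(ω + 1) + ω^3·3 + ω^2·3 + ω·3 + 3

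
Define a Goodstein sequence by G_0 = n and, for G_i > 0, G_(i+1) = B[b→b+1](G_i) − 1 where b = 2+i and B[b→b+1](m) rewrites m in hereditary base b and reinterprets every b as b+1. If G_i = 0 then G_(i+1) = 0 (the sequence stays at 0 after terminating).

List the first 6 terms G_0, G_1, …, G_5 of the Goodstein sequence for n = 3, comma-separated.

3, 3, 3, 2, 1, 0

step 0: 3 = 2 + 1; sub 3 for 2: 3 + 1; = 4; G_1 = 4−1 = 3
step 1: 3 = 3; sub 4 for 3: 4; = 4; G_2 = 4−1 = 3
step 2: 3 = 3; sub 5 for 4: 3; = 3; G_3 = 3−1 = 2
step 3: 2 = 2; sub 6 for 5: 2; = 2; G_4 = 2−1 = 1
step 4: 1 = 1; sub 7 for 6: 1; = 1; G_5 = 1−1 = 0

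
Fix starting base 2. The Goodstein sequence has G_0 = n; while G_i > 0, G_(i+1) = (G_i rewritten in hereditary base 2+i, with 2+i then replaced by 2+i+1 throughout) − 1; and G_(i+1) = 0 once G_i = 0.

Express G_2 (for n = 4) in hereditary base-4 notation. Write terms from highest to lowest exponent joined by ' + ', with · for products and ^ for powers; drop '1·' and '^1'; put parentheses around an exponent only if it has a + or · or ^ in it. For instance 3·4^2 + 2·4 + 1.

2·4^2 + 2·4 + 1

(0) 4|_2 = 2^2 ↦ 3^3|_3 = 27 ⇒ 26
(1) 26|_3 = 2·3^2 + 2·3 + 2 ↦ 2·4^2 + 2·4 + 2|_4 = 42 ⇒ 41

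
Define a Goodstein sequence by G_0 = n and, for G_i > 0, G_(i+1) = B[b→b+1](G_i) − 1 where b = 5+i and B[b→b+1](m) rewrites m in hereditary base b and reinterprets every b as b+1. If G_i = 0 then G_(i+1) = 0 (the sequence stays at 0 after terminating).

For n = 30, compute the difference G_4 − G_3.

30 —HB5→ 5^2 + 5 —bump→ 6^2 + 6 = 42 —(−1)→ 41
41 —HB6→ 6^2 + 5 —bump→ 7^2 + 5 = 54 —(−1)→ 53
53 —HB7→ 7^2 + 4 —bump→ 8^2 + 4 = 68 —(−1)→ 67
67 —HB8→ 8^2 + 3 —bump→ 9^2 + 3 = 84 —(−1)→ 83

16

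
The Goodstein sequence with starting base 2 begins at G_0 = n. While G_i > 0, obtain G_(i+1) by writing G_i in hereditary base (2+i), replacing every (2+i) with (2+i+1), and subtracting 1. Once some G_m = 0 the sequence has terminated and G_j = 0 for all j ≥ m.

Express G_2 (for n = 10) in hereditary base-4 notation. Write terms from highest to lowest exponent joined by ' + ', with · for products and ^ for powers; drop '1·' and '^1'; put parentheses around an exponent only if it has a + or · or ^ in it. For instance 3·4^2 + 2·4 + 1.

4^(4 + 1) + 1

i=0: 10 = 2^(2 + 1) + 2 (b=2); 2→3: 3^(3 + 1) + 3 = 84; 84−1 = 83
i=1: 83 = 3^(3 + 1) + 2 (b=3); 3→4: 4^(4 + 1) + 2 = 1026; 1026−1 = 1025
i=2: 1025 = 4^(4 + 1) + 1 (b=4); 4→5: 5^(5 + 1) + 1 = 15626; 15626−1 = 15625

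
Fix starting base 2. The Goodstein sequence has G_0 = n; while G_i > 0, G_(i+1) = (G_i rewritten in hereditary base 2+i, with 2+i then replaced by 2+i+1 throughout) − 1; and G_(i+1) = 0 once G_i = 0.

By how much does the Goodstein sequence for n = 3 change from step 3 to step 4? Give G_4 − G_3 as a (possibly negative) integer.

i=0: 3 = 2 + 1 (b=2); 2→3: 3 + 1 = 4; 4−1 = 3
i=1: 3 = 3 (b=3); 3→4: 4 = 4; 4−1 = 3
i=2: 3 = 3 (b=4); 4→5: 3 = 3; 3−1 = 2
i=3: 2 = 2 (b=5); 5→6: 2 = 2; 2−1 = 1

-1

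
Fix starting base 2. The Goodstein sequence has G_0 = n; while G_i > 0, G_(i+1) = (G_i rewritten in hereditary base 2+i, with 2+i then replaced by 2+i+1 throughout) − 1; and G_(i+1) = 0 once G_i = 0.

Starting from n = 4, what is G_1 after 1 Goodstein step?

26

4 —HB2→ 2^2 —bump→ 3^3 = 27 —(−1)→ 26
26 —HB3→ 2·3^2 + 2·3 + 2 —bump→ 2·4^2 + 2·4 + 2 = 42 —(−1)→ 41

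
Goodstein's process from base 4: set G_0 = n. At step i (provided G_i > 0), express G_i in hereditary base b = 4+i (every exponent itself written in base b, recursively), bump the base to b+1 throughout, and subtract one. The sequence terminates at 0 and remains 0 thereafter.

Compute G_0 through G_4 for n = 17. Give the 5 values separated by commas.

17, 25, 35, 39, 43

G_0 = 17. HB_4(17) = 4^2 + 1. Bump = 26. G_1 = 25.
G_1 = 25. HB_5(25) = 5^2. Bump = 36. G_2 = 35.
G_2 = 35. HB_6(35) = 5·6 + 5. Bump = 40. G_3 = 39.
G_3 = 39. HB_7(39) = 5·7 + 4. Bump = 44. G_4 = 43.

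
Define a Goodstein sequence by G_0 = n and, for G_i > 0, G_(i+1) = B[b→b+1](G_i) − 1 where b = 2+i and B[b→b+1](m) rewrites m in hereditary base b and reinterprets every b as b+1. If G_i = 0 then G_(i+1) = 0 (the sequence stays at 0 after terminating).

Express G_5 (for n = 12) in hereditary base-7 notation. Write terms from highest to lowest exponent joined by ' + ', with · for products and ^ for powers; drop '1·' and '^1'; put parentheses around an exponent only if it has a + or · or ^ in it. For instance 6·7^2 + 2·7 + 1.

7^(7 + 1) + 2·7^2 + 7 + 4

step 0: 12 = 2^(2 + 1) + 2^2; sub 3 for 2: 3^(3 + 1) + 3^3; = 108; G_1 = 108−1 = 107
step 1: 107 = 3^(3 + 1) + 2·3^2 + 2·3 + 2; sub 4 for 3: 4^(4 + 1) + 2·4^2 + 2·4 + 2; = 1066; G_2 = 1066−1 = 1065
step 2: 1065 = 4^(4 + 1) + 2·4^2 + 2·4 + 1; sub 5 for 4: 5^(5 + 1) + 2·5^2 + 2·5 + 1; = 15686; G_3 = 15686−1 = 15685
step 3: 15685 = 5^(5 + 1) + 2·5^2 + 2·5; sub 6 for 5: 6^(6 + 1) + 2·6^2 + 2·6; = 280020; G_4 = 280020−1 = 280019
step 4: 280019 = 6^(6 + 1) + 2·6^2 + 6 + 5; sub 7 for 6: 7^(7 + 1) + 2·7^2 + 7 + 5; = 5764911; G_5 = 5764911−1 = 5764910
step 5: 5764910 = 7^(7 + 1) + 2·7^2 + 7 + 4; sub 8 for 7: 8^(8 + 1) + 2·8^2 + 8 + 4; = 134217868; G_6 = 134217868−1 = 134217867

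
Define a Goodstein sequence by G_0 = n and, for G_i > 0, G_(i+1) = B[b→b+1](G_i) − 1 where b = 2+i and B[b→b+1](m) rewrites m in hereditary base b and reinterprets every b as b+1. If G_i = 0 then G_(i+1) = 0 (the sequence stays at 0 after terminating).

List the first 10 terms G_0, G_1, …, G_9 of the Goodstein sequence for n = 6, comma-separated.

6, 29, 257, 3125, 46655, 98039, 187243, 332147, 555551, 885775

i=0: 6 = 2^2 + 2 (b=2); 2→3: 3^3 + 3 = 30; 30−1 = 29
i=1: 29 = 3^3 + 2 (b=3); 3→4: 4^4 + 2 = 258; 258−1 = 257
i=2: 257 = 4^4 + 1 (b=4); 4→5: 5^5 + 1 = 3126; 3126−1 = 3125
i=3: 3125 = 5^5 (b=5); 5→6: 6^6 = 46656; 46656−1 = 46655
i=4: 46655 = 5·6^5 + 5·6^4 + 5·6^3 + 5·6^2 + 5·6 + 5 (b=6); 6→7: 5·7^5 + 5·7^4 + 5·7^3 + 5·7^2 + 5·7 + 5 = 98040; 98040−1 = 98039
i=5: 98039 = 5·7^5 + 5·7^4 + 5·7^3 + 5·7^2 + 5·7 + 4 (b=7); 7→8: 5·8^5 + 5·8^4 + 5·8^3 + 5·8^2 + 5·8 + 4 = 187244; 187244−1 = 187243
i=6: 187243 = 5·8^5 + 5·8^4 + 5·8^3 + 5·8^2 + 5·8 + 3 (b=8); 8→9: 5·9^5 + 5·9^4 + 5·9^3 + 5·9^2 + 5·9 + 3 = 332148; 332148−1 = 332147
i=7: 332147 = 5·9^5 + 5·9^4 + 5·9^3 + 5·9^2 + 5·9 + 2 (b=9); 9→10: 5·10^5 + 5·10^4 + 5·10^3 + 5·10^2 + 5·10 + 2 = 555552; 555552−1 = 555551
i=8: 555551 = 5·10^5 + 5·10^4 + 5·10^3 + 5·10^2 + 5·10 + 1 (b=10); 10→11: 5·11^5 + 5·11^4 + 5·11^3 + 5·11^2 + 5·11 + 1 = 885776; 885776−1 = 885775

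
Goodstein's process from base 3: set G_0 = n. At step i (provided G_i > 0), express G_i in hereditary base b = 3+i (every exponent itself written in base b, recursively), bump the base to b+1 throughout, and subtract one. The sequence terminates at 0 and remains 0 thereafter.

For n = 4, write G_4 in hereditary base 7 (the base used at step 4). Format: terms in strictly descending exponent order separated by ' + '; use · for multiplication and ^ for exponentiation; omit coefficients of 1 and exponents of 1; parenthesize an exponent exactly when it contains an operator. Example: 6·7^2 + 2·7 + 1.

2

G_0=4  [base 3] 3 + 1  →[3↦4]→  4 + 1 = 5  −1 ⇒ G_1=4
G_1=4  [base 4] 4  →[4↦5]→  5 = 5  −1 ⇒ G_2=4
G_2=4  [base 5] 4  →[5↦6]→  4 = 4  −1 ⇒ G_3=3
G_3=3  [base 6] 3  →[6↦7]→  3 = 3  −1 ⇒ G_4=2
G_4=2  [base 7] 2  →[7↦8]→  2 = 2  −1 ⇒ G_5=1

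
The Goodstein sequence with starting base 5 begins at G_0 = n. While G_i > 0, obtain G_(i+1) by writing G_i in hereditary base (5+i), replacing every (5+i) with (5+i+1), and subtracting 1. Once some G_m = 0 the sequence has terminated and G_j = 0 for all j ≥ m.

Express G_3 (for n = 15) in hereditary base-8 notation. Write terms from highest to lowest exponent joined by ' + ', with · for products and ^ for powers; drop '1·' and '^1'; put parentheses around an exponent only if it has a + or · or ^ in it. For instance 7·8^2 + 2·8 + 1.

base 5: 15 = 3·5; at 6: 3·6 = 18; next = 17
base 6: 17 = 2·6 + 5; at 7: 2·7 + 5 = 19; next = 18
base 7: 18 = 2·7 + 4; at 8: 2·8 + 4 = 20; next = 19
base 8: 19 = 2·8 + 3; at 9: 2·9 + 3 = 21; next = 20

2·8 + 3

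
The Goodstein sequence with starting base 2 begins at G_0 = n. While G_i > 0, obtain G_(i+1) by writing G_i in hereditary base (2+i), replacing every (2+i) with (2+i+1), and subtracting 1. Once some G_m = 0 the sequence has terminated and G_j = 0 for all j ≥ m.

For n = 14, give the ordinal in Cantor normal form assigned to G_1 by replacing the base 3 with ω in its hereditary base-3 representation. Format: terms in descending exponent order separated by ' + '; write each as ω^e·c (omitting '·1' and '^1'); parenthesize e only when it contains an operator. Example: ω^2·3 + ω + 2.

ω^(ω + 1) + ω^ω + 2

14 —HB2→ 2^(2 + 1) + 2^2 + 2 —bump→ 3^(3 + 1) + 3^3 + 3 = 111 —(−1)→ 110
110 —HB3→ 3^(3 + 1) + 3^3 + 2 —bump→ 4^(4 + 1) + 4^4 + 2 = 1282 —(−1)→ 1281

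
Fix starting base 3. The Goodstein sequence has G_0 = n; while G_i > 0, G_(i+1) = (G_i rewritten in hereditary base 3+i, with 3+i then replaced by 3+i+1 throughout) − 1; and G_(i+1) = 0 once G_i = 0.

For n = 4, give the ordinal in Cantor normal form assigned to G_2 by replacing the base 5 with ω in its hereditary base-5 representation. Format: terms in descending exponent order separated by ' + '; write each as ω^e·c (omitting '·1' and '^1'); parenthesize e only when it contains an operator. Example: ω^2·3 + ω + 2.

4

G_0=4  [base 3] 3 + 1  →[3↦4]→  4 + 1 = 5  −1 ⇒ G_1=4
G_1=4  [base 4] 4  →[4↦5]→  5 = 5  −1 ⇒ G_2=4
G_2=4  [base 5] 4  →[5↦6]→  4 = 4  −1 ⇒ G_3=3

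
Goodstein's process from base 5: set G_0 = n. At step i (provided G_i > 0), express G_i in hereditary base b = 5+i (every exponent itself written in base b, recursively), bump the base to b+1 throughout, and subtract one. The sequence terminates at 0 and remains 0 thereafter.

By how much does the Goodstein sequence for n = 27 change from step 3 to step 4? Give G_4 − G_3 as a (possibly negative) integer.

6

i=0: 27 = 5^2 + 2 (b=5); 5→6: 6^2 + 2 = 38; 38−1 = 37
i=1: 37 = 6^2 + 1 (b=6); 6→7: 7^2 + 1 = 50; 50−1 = 49
i=2: 49 = 7^2 (b=7); 7→8: 8^2 = 64; 64−1 = 63
i=3: 63 = 7·8 + 7 (b=8); 8→9: 7·9 + 7 = 70; 70−1 = 69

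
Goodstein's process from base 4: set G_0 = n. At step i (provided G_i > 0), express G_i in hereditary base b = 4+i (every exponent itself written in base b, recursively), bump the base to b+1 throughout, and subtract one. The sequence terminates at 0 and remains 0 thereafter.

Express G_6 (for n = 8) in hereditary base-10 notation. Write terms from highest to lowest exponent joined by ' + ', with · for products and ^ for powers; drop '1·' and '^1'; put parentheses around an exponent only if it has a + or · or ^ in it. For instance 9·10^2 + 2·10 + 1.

9

G_0=8  [base 4] 2·4  →[4↦5]→  2·5 = 10  −1 ⇒ G_1=9
G_1=9  [base 5] 5 + 4  →[5↦6]→  6 + 4 = 10  −1 ⇒ G_2=9
G_2=9  [base 6] 6 + 3  →[6↦7]→  7 + 3 = 10  −1 ⇒ G_3=9
G_3=9  [base 7] 7 + 2  →[7↦8]→  8 + 2 = 10  −1 ⇒ G_4=9
G_4=9  [base 8] 8 + 1  →[8↦9]→  9 + 1 = 10  −1 ⇒ G_5=9
G_5=9  [base 9] 9  →[9↦10]→  10 = 10  −1 ⇒ G_6=9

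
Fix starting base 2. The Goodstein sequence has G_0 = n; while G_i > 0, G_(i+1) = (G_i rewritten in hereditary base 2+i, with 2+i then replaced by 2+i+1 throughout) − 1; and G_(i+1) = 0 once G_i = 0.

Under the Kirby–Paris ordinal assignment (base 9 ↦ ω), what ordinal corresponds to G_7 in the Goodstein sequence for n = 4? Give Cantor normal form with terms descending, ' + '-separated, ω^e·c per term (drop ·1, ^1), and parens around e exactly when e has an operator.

ω^2·2 + ω + 2

base 2: 4 = 2^2; at 3: 3^3 = 27; next = 26
base 3: 26 = 2·3^2 + 2·3 + 2; at 4: 2·4^2 + 2·4 + 2 = 42; next = 41
base 4: 41 = 2·4^2 + 2·4 + 1; at 5: 2·5^2 + 2·5 + 1 = 61; next = 60
base 5: 60 = 2·5^2 + 2·5; at 6: 2·6^2 + 2·6 = 84; next = 83
base 6: 83 = 2·6^2 + 6 + 5; at 7: 2·7^2 + 7 + 5 = 110; next = 109
base 7: 109 = 2·7^2 + 7 + 4; at 8: 2·8^2 + 8 + 4 = 140; next = 139
base 8: 139 = 2·8^2 + 8 + 3; at 9: 2·9^2 + 9 + 3 = 174; next = 173
base 9: 173 = 2·9^2 + 9 + 2; at 10: 2·10^2 + 10 + 2 = 212; next = 211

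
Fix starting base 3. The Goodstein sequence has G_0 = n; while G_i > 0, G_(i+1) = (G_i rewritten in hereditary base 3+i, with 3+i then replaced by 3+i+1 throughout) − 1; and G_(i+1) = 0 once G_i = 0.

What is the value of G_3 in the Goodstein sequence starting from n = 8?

11

[0] 8 ≡ 2·3 + 2 (base 3). Lift 4: 10. −1: 9.
[1] 9 ≡ 2·4 + 1 (base 4). Lift 5: 11. −1: 10.
[2] 10 ≡ 2·5 (base 5). Lift 6: 12. −1: 11.
[3] 11 ≡ 6 + 5 (base 6). Lift 7: 12. −1: 11.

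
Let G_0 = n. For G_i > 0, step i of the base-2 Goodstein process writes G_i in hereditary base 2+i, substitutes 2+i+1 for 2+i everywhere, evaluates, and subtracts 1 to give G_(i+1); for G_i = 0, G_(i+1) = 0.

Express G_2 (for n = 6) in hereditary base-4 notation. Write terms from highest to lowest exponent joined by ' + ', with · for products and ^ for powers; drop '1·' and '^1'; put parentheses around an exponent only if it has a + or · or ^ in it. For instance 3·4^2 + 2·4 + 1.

i=0: 6 = 2^2 + 2 (b=2); 2→3: 3^3 + 3 = 30; 30−1 = 29
i=1: 29 = 3^3 + 2 (b=3); 3→4: 4^4 + 2 = 258; 258−1 = 257
i=2: 257 = 4^4 + 1 (b=4); 4→5: 5^5 + 1 = 3126; 3126−1 = 3125

4^4 + 1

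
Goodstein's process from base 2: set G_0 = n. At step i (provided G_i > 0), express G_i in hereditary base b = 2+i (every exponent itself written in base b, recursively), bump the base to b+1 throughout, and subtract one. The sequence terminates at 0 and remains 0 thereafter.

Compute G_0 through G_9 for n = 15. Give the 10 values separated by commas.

15, 111, 1283, 18752, 326593, 6588344, 150994943, 3524450280, 100077777775, 3138578427934

i=0: 15 = 2^(2 + 1) + 2^2 + 2 + 1 (b=2); 2→3: 3^(3 + 1) + 3^3 + 3 + 1 = 112; 112−1 = 111
i=1: 111 = 3^(3 + 1) + 3^3 + 3 (b=3); 3→4: 4^(4 + 1) + 4^4 + 4 = 1284; 1284−1 = 1283
i=2: 1283 = 4^(4 + 1) + 4^4 + 3 (b=4); 4→5: 5^(5 + 1) + 5^5 + 3 = 18753; 18753−1 = 18752
i=3: 18752 = 5^(5 + 1) + 5^5 + 2 (b=5); 5→6: 6^(6 + 1) + 6^6 + 2 = 326594; 326594−1 = 326593
i=4: 326593 = 6^(6 + 1) + 6^6 + 1 (b=6); 6→7: 7^(7 + 1) + 7^7 + 1 = 6588345; 6588345−1 = 6588344
i=5: 6588344 = 7^(7 + 1) + 7^7 (b=7); 7→8: 8^(8 + 1) + 8^8 = 150994944; 150994944−1 = 150994943
i=6: 150994943 = 8^(8 + 1) + 7·8^7 + 7·8^6 + 7·8^5 + 7·8^4 + 7·8^3 + 7·8^2 + 7·8 + 7 (b=8); 8→9: 9^(9 + 1) + 7·9^7 + 7·9^6 + 7·9^5 + 7·9^4 + 7·9^3 + 7·9^2 + 7·9 + 7 = 3524450281; 3524450281−1 = 3524450280
i=7: 3524450280 = 9^(9 + 1) + 7·9^7 + 7·9^6 + 7·9^5 + 7·9^4 + 7·9^3 + 7·9^2 + 7·9 + 6 (b=9); 9→10: 10^(10 + 1) + 7·10^7 + 7·10^6 + 7·10^5 + 7·10^4 + 7·10^3 + 7·10^2 + 7·10 + 6 = 100077777776; 100077777776−1 = 100077777775
i=8: 100077777775 = 10^(10 + 1) + 7·10^7 + 7·10^6 + 7·10^5 + 7·10^4 + 7·10^3 + 7·10^2 + 7·10 + 5 (b=10); 10→11: 11^(11 + 1) + 7·11^7 + 7·11^6 + 7·11^5 + 7·11^4 + 7·11^3 + 7·11^2 + 7·11 + 5 = 3138578427935; 3138578427935−1 = 3138578427934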